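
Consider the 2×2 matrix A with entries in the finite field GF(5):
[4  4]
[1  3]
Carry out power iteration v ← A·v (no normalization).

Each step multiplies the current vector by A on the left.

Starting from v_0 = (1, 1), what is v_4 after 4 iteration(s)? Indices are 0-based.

v_0 = (1, 1).
v_1 = A·v_0 = (3, 4).
v_2 = A·v_1 = (3, 0).
v_3 = A·v_2 = (2, 3).
v_4 = A·v_3 = (0, 1).

v_4 = (0, 1)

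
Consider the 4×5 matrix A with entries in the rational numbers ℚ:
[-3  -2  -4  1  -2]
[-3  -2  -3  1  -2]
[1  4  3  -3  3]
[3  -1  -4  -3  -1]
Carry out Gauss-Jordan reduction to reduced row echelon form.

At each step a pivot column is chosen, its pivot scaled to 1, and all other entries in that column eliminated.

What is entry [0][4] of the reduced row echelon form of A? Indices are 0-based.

M[0][4] = 7/44

[1] R0 /= -3  ⇒  (1, 2/3, 4/3, -1/3, 2/3)
     R1 -= -3·R0  ⇒  (0, 0, 1, 0, 0)
     R2 -= 1·R0  ⇒  (0, 10/3, 5/3, -8/3, 7/3)
     R3 -= 3·R0  ⇒  (0, -3, -8, -2, -3)
[2] R1 <-> R2
[2] R1 /= 10/3  ⇒  (0, 1, 1/2, -4/5, 7/10)
     R0 -= 2/3·R1  ⇒  (1, 0, 1, 1/5, 1/5)
     R3 -= -3·R1  ⇒  (0, 0, -13/2, -22/5, -9/10)
[3] R2 /= 1  ⇒  (0, 0, 1, 0, 0)
     R0 -= 1·R2  ⇒  (1, 0, 0, 1/5, 1/5)
     R1 -= 1/2·R2  ⇒  (0, 1, 0, -4/5, 7/10)
     R3 -= -13/2·R2  ⇒  (0, 0, 0, -22/5, -9/10)
[4] R3 /= -22/5  ⇒  (0, 0, 0, 1, 9/44)
     R0 -= 1/5·R3  ⇒  (1, 0, 0, 0, 7/44)
     R1 -= -4/5·R3  ⇒  (0, 1, 0, 0, 19/22)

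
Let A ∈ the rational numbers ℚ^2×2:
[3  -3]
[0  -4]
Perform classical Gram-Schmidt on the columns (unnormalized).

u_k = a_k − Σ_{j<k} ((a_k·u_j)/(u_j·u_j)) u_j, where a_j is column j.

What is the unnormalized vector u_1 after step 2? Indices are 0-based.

Step 1: u_0 = a_0 = (3, 0).
Step 2: u_1 = a_1 − (-1)·u_0 = (0, -4).

u_1 = (0, -4)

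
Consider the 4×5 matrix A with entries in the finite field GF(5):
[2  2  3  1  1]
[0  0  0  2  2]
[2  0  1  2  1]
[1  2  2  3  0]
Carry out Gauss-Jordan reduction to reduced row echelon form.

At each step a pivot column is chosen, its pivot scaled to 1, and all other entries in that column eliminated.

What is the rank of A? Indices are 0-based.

step 1: normalize row 0 (÷2) = (1, 1, 4, 3, 3)
  row 2: subtract 2×row0 = (0, 3, 3, 1, 0)
  row 3: subtract 1×row0 = (0, 1, 3, 0, 2)
step 2: exchange rows 1,2
step 2: normalize row 1 (÷3) = (0, 1, 1, 2, 0)
  row 0: subtract 1×row1 = (1, 0, 3, 1, 3)
  row 3: subtract 1×row1 = (0, 0, 2, 3, 2)
step 3: exchange rows 2,3
step 3: normalize row 2 (÷2) = (0, 0, 1, 4, 1)
  row 0: subtract 3×row2 = (1, 0, 0, 4, 0)
  row 1: subtract 1×row2 = (0, 1, 0, 3, 4)
step 4: normalize row 3 (÷2) = (0, 0, 0, 1, 1)
  row 0: subtract 4×row3 = (1, 0, 0, 0, 1)
  row 1: subtract 3×row3 = (0, 1, 0, 0, 1)
  row 2: subtract 4×row3 = (0, 0, 1, 0, 2)

rank = 4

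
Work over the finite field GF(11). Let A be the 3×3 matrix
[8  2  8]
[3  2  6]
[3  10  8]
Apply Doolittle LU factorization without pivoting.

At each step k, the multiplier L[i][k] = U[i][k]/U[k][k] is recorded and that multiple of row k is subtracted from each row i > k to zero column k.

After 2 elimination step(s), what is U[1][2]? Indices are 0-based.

k=0: U[0][0]=8
  eliminate (1,0): mult=10, new row 1: (0, 4, 3); set L[1][0]=10
  eliminate (2,0): mult=10, new row 2: (0, 1, 5); set L[2][0]=10
k=1: U[1][1]=4
  eliminate (2,1): mult=3, new row 2: (0, 0, 7); set L[2][1]=3

U[1][2] = 3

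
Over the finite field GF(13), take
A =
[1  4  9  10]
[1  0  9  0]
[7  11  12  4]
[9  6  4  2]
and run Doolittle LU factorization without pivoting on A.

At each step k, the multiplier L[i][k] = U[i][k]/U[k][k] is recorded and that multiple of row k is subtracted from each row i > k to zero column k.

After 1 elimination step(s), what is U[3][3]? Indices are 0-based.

U[3][3] = 3

[col 0] pivot 1
  R1 -= 1*R0 → (0, 9, 0, 3)  (L[1][0] := 1)
  R2 -= 7*R0 → (0, 9, 1, 12)  (L[2][0] := 7)
  R3 -= 9*R0 → (0, 9, 1, 3)  (L[3][0] := 9)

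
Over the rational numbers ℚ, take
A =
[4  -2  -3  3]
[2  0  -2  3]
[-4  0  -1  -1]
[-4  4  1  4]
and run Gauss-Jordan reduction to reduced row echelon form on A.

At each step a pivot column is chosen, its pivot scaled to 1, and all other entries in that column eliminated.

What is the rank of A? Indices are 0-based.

[1] R0 /= 4  ⇒  (1, -1/2, -3/4, 3/4)
     R1 -= 2·R0  ⇒  (0, 1, -1/2, 3/2)
     R2 -= -4·R0  ⇒  (0, -2, -4, 2)
     R3 -= -4·R0  ⇒  (0, 2, -2, 7)
[2] R1 /= 1  ⇒  (0, 1, -1/2, 3/2)
     R0 -= -1/2·R1  ⇒  (1, 0, -1, 3/2)
     R2 -= -2·R1  ⇒  (0, 0, -5, 5)
     R3 -= 2·R1  ⇒  (0, 0, -1, 4)
[3] R2 /= -5  ⇒  (0, 0, 1, -1)
     R0 -= -1·R2  ⇒  (1, 0, 0, 1/2)
     R1 -= -1/2·R2  ⇒  (0, 1, 0, 1)
     R3 -= -1·R2  ⇒  (0, 0, 0, 3)
[4] R3 /= 3  ⇒  (0, 0, 0, 1)
     R0 -= 1/2·R3  ⇒  (1, 0, 0, 0)
     R1 -= 1·R3  ⇒  (0, 1, 0, 0)
     R2 -= -1·R3  ⇒  (0, 0, 1, 0)

rank = 4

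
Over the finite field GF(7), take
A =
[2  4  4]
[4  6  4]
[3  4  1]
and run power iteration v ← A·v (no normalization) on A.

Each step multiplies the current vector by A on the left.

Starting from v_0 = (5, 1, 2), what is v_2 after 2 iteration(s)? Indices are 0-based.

v_0 = (5, 1, 2).
v_1 = A·v_0 = (1, 6, 0).
v_2 = A·v_1 = (5, 5, 6).

v_2 = (5, 5, 6)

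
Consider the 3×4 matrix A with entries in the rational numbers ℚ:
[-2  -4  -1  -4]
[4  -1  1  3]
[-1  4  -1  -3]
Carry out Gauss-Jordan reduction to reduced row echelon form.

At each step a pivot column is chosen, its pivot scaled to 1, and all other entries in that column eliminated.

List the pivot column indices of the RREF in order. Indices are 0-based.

pivot columns: 0, 1, 2

pivot(0,0)=-2: scale R0 → (1, 2, 1/2, 2)
  clear (1,0): R1 −= (4)R0 → (0, -9, -1, -5)
  clear (2,0): R2 −= (-1)R0 → (0, 6, -1/2, -1)
pivot(1,1)=-9: scale R1 → (0, 1, 1/9, 5/9)
  clear (0,1): R0 −= (2)R1 → (1, 0, 5/18, 8/9)
  clear (2,1): R2 −= (6)R1 → (0, 0, -7/6, -13/3)
pivot(2,2)=-7/6: scale R2 → (0, 0, 1, 26/7)
  clear (0,2): R0 −= (5/18)R2 → (1, 0, 0, -1/7)
  clear (1,2): R1 −= (1/9)R2 → (0, 1, 0, 1/7)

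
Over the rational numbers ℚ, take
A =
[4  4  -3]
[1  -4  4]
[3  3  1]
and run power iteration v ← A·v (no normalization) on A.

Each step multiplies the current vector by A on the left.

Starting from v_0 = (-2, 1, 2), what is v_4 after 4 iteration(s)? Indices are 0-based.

v_4 = (-146, -677, -688)

v_0 = (-2, 1, 2).
v_1 = A·v_0 = (-10, 2, -1).
v_2 = A·v_1 = (-29, -22, -25).
v_3 = A·v_2 = (-129, -41, -178).
v_4 = A·v_3 = (-146, -677, -688).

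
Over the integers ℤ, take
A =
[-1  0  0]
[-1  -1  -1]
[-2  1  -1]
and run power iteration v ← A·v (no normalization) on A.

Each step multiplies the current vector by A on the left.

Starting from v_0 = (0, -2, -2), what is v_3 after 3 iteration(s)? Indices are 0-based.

v_0 = (0, -2, -2).
v_1 = A·v_0 = (0, 4, 0).
v_2 = A·v_1 = (0, -4, 4).
v_3 = A·v_2 = (0, 0, -8).

v_3 = (0, 0, -8)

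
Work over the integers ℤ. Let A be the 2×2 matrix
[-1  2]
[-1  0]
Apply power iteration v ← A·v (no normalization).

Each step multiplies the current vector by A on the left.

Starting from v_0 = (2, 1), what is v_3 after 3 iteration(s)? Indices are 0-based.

v_0 = (2, 1).
v_1 = A·v_0 = (0, -2).
v_2 = A·v_1 = (-4, 0).
v_3 = A·v_2 = (4, 4).

v_3 = (4, 4)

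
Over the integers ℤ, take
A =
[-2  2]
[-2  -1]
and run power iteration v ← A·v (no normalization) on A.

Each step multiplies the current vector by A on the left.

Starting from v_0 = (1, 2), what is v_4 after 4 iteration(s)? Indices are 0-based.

v_4 = (0, -72)

v_0 = (1, 2).
v_1 = A·v_0 = (2, -4).
v_2 = A·v_1 = (-12, 0).
v_3 = A·v_2 = (24, 24).
v_4 = A·v_3 = (0, -72).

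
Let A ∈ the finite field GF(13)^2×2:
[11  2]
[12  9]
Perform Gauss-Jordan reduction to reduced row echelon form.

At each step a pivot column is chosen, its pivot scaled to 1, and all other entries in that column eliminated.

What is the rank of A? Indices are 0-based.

pivot(0,0)=11: scale R0 → (1, 12)
  clear (1,0): R1 −= (12)R0 → (0, 8)
pivot(1,1)=8: scale R1 → (0, 1)
  clear (0,1): R0 −= (12)R1 → (1, 0)

rank = 2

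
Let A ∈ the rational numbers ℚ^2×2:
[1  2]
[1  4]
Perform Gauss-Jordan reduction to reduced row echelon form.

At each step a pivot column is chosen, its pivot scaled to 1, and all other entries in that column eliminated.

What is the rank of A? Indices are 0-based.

[1] R0 /= 1  ⇒  (1, 2)
     R1 -= 1·R0  ⇒  (0, 2)
[2] R1 /= 2  ⇒  (0, 1)
     R0 -= 2·R1  ⇒  (1, 0)

rank = 2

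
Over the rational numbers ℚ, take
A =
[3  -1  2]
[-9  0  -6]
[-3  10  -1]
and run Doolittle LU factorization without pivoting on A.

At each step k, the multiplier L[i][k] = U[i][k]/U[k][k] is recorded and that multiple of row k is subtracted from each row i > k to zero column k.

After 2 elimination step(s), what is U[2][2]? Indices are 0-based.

U[2][2] = 1

k=0: U[0][0]=3
  eliminate (1,0): mult=-3, new row 1: (0, -3, 0); set L[1][0]=-3
  eliminate (2,0): mult=-1, new row 2: (0, 9, 1); set L[2][0]=-1
k=1: U[1][1]=-3
  eliminate (2,1): mult=-3, new row 2: (0, 0, 1); set L[2][1]=-3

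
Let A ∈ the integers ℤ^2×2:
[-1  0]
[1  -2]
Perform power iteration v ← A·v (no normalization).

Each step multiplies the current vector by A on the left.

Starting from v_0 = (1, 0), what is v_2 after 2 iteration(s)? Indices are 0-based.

v_0 = (1, 0).
v_1 = A·v_0 = (-1, 1).
v_2 = A·v_1 = (1, -3).

v_2 = (1, -3)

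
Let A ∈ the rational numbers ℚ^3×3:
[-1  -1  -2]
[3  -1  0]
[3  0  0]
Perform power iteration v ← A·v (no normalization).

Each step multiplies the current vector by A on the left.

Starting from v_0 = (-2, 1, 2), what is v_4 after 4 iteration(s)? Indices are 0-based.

v_0 = (-2, 1, 2).
v_1 = A·v_0 = (-3, -7, -6).
v_2 = A·v_1 = (22, -2, -9).
v_3 = A·v_2 = (-2, 68, 66).
v_4 = A·v_3 = (-198, -74, -6).

v_4 = (-198, -74, -6)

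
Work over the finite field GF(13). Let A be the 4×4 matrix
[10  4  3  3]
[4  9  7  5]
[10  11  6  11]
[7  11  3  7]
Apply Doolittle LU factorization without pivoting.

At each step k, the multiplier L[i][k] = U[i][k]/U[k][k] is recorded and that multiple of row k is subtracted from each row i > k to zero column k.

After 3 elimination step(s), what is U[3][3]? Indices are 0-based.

U[3][3] = 1

[col 0] pivot 10
  R1 -= 3*R0 → (0, 10, 11, 9)  (L[1][0] := 3)
  R2 -= 1*R0 → (0, 7, 3, 8)  (L[2][0] := 1)
  R3 -= 2*R0 → (0, 3, 10, 1)  (L[3][0] := 2)
[col 1] pivot 10
  R2 -= 2*R1 → (0, 0, 7, 3)  (L[2][1] := 2)
  R3 -= 12*R1 → (0, 0, 8, 10)  (L[3][1] := 12)
[col 2] pivot 7
  R3 -= 3*R2 → (0, 0, 0, 1)  (L[3][2] := 3)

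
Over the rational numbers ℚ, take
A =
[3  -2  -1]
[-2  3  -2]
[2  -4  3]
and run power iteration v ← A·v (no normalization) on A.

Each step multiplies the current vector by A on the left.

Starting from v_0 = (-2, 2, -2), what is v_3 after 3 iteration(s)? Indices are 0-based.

v_0 = (-2, 2, -2).
v_1 = A·v_0 = (-8, 14, -18).
v_2 = A·v_1 = (-34, 94, -126).
v_3 = A·v_2 = (-164, 602, -822).

v_3 = (-164, 602, -822)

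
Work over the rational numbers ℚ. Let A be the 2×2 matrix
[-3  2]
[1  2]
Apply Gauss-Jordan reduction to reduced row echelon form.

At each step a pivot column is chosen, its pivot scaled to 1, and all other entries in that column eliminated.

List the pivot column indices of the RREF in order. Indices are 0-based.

pivot(0,0)=-3: scale R0 → (1, -2/3)
  clear (1,0): R1 −= (1)R0 → (0, 8/3)
pivot(1,1)=8/3: scale R1 → (0, 1)
  clear (0,1): R0 −= (-2/3)R1 → (1, 0)

pivot columns: 0, 1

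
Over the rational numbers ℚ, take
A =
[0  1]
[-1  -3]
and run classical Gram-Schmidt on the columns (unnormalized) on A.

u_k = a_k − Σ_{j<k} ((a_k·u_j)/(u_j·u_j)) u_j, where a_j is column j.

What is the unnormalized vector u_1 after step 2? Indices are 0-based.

u_1 = (1, 0)

Step 1: u_0 = a_0 = (0, -1).
Step 2: u_1 = a_1 − (3)·u_0 = (1, 0).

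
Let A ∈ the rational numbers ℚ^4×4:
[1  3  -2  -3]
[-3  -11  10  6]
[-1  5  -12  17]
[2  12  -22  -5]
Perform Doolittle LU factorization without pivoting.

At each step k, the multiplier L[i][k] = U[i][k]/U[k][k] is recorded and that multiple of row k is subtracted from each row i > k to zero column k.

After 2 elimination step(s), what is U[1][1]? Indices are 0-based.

U[1][1] = -2

k=0: U[0][0]=1
  eliminate (1,0): mult=-3, new row 1: (0, -2, 4, -3); set L[1][0]=-3
  eliminate (2,0): mult=-1, new row 2: (0, 8, -14, 14); set L[2][0]=-1
  eliminate (3,0): mult=2, new row 3: (0, 6, -18, 1); set L[3][0]=2
k=1: U[1][1]=-2
  eliminate (2,1): mult=-4, new row 2: (0, 0, 2, 2); set L[2][1]=-4
  eliminate (3,1): mult=-3, new row 3: (0, 0, -6, -8); set L[3][1]=-3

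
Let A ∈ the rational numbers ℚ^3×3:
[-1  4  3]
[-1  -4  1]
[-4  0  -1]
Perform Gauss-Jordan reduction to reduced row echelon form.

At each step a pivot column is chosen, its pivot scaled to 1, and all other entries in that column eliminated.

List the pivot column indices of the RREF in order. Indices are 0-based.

pivot columns: 0, 1, 2

pivot(0,0)=-1: scale R0 → (1, -4, -3)
  clear (1,0): R1 −= (-1)R0 → (0, -8, -2)
  clear (2,0): R2 −= (-4)R0 → (0, -16, -13)
pivot(1,1)=-8: scale R1 → (0, 1, 1/4)
  clear (0,1): R0 −= (-4)R1 → (1, 0, -2)
  clear (2,1): R2 −= (-16)R1 → (0, 0, -9)
pivot(2,2)=-9: scale R2 → (0, 0, 1)
  clear (0,2): R0 −= (-2)R2 → (1, 0, 0)
  clear (1,2): R1 −= (1/4)R2 → (0, 1, 0)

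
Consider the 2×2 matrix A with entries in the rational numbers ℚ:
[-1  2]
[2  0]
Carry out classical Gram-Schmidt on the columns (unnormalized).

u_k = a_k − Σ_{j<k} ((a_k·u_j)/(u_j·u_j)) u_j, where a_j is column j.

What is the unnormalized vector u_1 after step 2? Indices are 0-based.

u_1 = (8/5, 4/5)

Step 1: u_0 = a_0 = (-1, 2).
Step 2: u_1 = a_1 − (-2/5)·u_0 = (8/5, 4/5).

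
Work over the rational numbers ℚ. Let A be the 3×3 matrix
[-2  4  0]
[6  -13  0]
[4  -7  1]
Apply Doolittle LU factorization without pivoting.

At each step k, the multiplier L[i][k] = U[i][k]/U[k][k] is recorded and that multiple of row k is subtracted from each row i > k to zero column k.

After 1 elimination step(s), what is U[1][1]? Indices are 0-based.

[col 0] pivot -2
  R1 -= -3*R0 → (0, -1, 0)  (L[1][0] := -3)
  R2 -= -2*R0 → (0, 1, 1)  (L[2][0] := -2)

U[1][1] = -1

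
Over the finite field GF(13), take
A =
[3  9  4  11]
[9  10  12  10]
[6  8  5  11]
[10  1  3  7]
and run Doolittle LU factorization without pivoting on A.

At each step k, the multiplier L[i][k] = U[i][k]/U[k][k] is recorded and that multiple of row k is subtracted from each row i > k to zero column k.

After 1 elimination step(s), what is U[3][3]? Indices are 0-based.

k=0: U[0][0]=3
  eliminate (1,0): mult=3, new row 1: (0, 9, 0, 3); set L[1][0]=3
  eliminate (2,0): mult=2, new row 2: (0, 3, 10, 2); set L[2][0]=2
  eliminate (3,0): mult=12, new row 3: (0, 10, 7, 5); set L[3][0]=12

U[3][3] = 5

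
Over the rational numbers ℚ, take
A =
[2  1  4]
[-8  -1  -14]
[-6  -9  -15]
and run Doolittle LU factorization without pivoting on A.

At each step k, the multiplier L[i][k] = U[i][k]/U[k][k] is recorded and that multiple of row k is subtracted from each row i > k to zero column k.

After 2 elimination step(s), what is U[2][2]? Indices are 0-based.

k=0: U[0][0]=2
  eliminate (1,0): mult=-4, new row 1: (0, 3, 2); set L[1][0]=-4
  eliminate (2,0): mult=-3, new row 2: (0, -6, -3); set L[2][0]=-3
k=1: U[1][1]=3
  eliminate (2,1): mult=-2, new row 2: (0, 0, 1); set L[2][1]=-2

U[2][2] = 1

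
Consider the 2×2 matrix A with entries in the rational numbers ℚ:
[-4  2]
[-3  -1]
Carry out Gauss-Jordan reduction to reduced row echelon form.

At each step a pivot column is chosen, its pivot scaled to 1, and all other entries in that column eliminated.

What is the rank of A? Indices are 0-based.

step 1: normalize row 0 (÷-4) = (1, -1/2)
  row 1: subtract -3×row0 = (0, -5/2)
step 2: normalize row 1 (÷-5/2) = (0, 1)
  row 0: subtract -1/2×row1 = (1, 0)

rank = 2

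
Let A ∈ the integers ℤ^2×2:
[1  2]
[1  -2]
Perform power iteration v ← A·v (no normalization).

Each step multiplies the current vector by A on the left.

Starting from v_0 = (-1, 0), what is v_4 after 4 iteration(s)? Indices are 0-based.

v_0 = (-1, 0).
v_1 = A·v_0 = (-1, -1).
v_2 = A·v_1 = (-3, 1).
v_3 = A·v_2 = (-1, -5).
v_4 = A·v_3 = (-11, 9).

v_4 = (-11, 9)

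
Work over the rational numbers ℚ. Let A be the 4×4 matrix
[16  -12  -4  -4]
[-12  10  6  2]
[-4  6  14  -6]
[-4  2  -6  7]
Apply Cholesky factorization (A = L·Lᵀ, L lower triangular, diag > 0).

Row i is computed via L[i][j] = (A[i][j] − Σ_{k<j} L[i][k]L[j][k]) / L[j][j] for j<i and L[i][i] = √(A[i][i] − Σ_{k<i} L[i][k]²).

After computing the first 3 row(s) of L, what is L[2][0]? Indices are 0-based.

Step 1: L[0][0] = √(16) = 4.
  L[1][0] = (-12) / L[0][0] = -3.
Step 2: L[1][1] = √(1) = 1.
  L[2][0] = (-4) / L[0][0] = -1.
  L[2][1] = (3) / L[1][1] = 3.
Step 3: L[2][2] = √(4) = 2.

L[2][0] = -1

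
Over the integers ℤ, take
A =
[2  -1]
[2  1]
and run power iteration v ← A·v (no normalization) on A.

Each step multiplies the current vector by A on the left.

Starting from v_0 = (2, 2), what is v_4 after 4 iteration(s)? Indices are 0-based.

v_0 = (2, 2).
v_1 = A·v_0 = (2, 6).
v_2 = A·v_1 = (-2, 10).
v_3 = A·v_2 = (-14, 6).
v_4 = A·v_3 = (-34, -22).

v_4 = (-34, -22)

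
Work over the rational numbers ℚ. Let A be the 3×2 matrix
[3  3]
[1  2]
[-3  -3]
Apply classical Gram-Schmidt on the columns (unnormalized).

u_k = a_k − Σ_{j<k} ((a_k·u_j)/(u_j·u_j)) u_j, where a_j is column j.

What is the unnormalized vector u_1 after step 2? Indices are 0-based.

Step 1: u_0 = a_0 = (3, 1, -3).
Step 2: u_1 = a_1 − (20/19)·u_0 = (-3/19, 18/19, 3/19).

u_1 = (-3/19, 18/19, 3/19)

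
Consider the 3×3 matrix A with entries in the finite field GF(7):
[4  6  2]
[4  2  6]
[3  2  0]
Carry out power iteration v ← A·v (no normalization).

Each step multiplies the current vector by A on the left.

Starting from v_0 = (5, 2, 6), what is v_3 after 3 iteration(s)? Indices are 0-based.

v_0 = (5, 2, 6).
v_1 = A·v_0 = (2, 4, 5).
v_2 = A·v_1 = (0, 4, 0).
v_3 = A·v_2 = (3, 1, 1).

v_3 = (3, 1, 1)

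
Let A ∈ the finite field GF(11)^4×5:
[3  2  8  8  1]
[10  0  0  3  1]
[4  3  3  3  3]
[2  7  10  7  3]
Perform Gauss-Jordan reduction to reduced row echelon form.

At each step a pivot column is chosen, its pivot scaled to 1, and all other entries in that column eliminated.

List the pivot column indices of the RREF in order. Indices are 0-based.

[1] R0 /= 3  ⇒  (1, 8, 10, 10, 4)
     R1 -= 10·R0  ⇒  (0, 8, 10, 2, 5)
     R2 -= 4·R0  ⇒  (0, 4, 7, 7, 9)
     R3 -= 2·R0  ⇒  (0, 2, 1, 9, 6)
[2] R1 /= 8  ⇒  (0, 1, 4, 3, 2)
     R0 -= 8·R1  ⇒  (1, 0, 0, 8, 10)
     R2 -= 4·R1  ⇒  (0, 0, 2, 6, 1)
     R3 -= 2·R1  ⇒  (0, 0, 4, 3, 2)
[3] R2 /= 2  ⇒  (0, 0, 1, 3, 6)
     R1 -= 4·R2  ⇒  (0, 1, 0, 2, 0)
     R3 -= 4·R2  ⇒  (0, 0, 0, 2, 0)
[4] R3 /= 2  ⇒  (0, 0, 0, 1, 0)
     R0 -= 8·R3  ⇒  (1, 0, 0, 0, 10)
     R1 -= 2·R3  ⇒  (0, 1, 0, 0, 0)
     R2 -= 3·R3  ⇒  (0, 0, 1, 0, 6)

pivot columns: 0, 1, 2, 3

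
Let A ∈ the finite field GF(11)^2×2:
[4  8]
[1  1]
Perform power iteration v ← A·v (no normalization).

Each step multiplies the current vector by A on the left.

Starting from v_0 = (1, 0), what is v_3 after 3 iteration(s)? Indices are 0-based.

v_3 = (4, 7)

v_0 = (1, 0).
v_1 = A·v_0 = (4, 1).
v_2 = A·v_1 = (2, 5).
v_3 = A·v_2 = (4, 7).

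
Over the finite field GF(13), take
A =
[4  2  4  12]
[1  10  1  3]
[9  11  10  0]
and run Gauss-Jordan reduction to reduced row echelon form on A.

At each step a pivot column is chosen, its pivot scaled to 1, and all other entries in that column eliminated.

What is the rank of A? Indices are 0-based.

rank = 3

[1] R0 /= 4  ⇒  (1, 7, 1, 3)
     R1 -= 1·R0  ⇒  (0, 3, 0, 0)
     R2 -= 9·R0  ⇒  (0, 0, 1, 12)
[2] R1 /= 3  ⇒  (0, 1, 0, 0)
     R0 -= 7·R1  ⇒  (1, 0, 1, 3)
[3] R2 /= 1  ⇒  (0, 0, 1, 12)
     R0 -= 1·R2  ⇒  (1, 0, 0, 4)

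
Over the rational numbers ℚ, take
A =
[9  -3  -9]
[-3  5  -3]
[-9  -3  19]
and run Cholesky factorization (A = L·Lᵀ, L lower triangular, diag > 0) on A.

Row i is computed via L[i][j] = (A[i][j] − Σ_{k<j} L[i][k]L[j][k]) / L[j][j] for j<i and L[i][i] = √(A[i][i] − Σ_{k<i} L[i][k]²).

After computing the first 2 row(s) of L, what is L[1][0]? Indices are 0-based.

L[1][0] = -1

Step 1: L[0][0] = √(9) = 3.
  L[1][0] = (-3) / L[0][0] = -1.
Step 2: L[1][1] = √(4) = 2.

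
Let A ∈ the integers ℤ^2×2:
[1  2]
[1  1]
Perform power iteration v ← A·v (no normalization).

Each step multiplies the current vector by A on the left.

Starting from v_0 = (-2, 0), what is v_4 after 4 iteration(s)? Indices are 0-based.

v_0 = (-2, 0).
v_1 = A·v_0 = (-2, -2).
v_2 = A·v_1 = (-6, -4).
v_3 = A·v_2 = (-14, -10).
v_4 = A·v_3 = (-34, -24).

v_4 = (-34, -24)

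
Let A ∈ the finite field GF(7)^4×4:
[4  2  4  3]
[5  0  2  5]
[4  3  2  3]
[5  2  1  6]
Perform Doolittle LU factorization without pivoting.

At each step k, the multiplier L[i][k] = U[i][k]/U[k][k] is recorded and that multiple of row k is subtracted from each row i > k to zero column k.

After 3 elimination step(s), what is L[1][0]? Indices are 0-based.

k=0: U[0][0]=4
  eliminate (1,0): mult=3, new row 1: (0, 1, 4, 3); set L[1][0]=3
  eliminate (2,0): mult=1, new row 2: (0, 1, 5, 0); set L[2][0]=1
  eliminate (3,0): mult=3, new row 3: (0, 3, 3, 4); set L[3][0]=3
k=1: U[1][1]=1
  eliminate (2,1): mult=1, new row 2: (0, 0, 1, 4); set L[2][1]=1
  eliminate (3,1): mult=3, new row 3: (0, 0, 5, 2); set L[3][1]=3
k=2: U[2][2]=1
  eliminate (3,2): mult=5, new row 3: (0, 0, 0, 3); set L[3][2]=5

L[1][0] = 3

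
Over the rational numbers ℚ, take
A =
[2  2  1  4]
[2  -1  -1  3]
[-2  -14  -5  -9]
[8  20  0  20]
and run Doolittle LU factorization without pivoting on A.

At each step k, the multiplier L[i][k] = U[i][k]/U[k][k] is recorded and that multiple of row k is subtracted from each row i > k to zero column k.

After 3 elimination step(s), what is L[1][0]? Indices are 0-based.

L[1][0] = 1

[col 0] pivot 2
  R1 -= 1*R0 → (0, -3, -2, -1)  (L[1][0] := 1)
  R2 -= -1*R0 → (0, -12, -4, -5)  (L[2][0] := -1)
  R3 -= 4*R0 → (0, 12, -4, 4)  (L[3][0] := 4)
[col 1] pivot -3
  R2 -= 4*R1 → (0, 0, 4, -1)  (L[2][1] := 4)
  R3 -= -4*R1 → (0, 0, -12, 0)  (L[3][1] := -4)
[col 2] pivot 4
  R3 -= -3*R2 → (0, 0, 0, -3)  (L[3][2] := -3)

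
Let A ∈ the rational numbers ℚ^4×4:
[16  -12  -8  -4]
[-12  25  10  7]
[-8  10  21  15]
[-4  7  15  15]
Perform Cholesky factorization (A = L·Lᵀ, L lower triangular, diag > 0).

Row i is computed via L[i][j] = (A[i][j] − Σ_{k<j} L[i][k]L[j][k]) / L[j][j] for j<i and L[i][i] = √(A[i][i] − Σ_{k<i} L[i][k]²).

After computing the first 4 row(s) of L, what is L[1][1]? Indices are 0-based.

Step 1: L[0][0] = √(16) = 4.
  L[1][0] = (-12) / L[0][0] = -3.
Step 2: L[1][1] = √(16) = 4.
  L[2][0] = (-8) / L[0][0] = -2.
  L[2][1] = (4) / L[1][1] = 1.
Step 3: L[2][2] = √(16) = 4.
  L[3][0] = (-4) / L[0][0] = -1.
  L[3][1] = (4) / L[1][1] = 1.
  L[3][2] = (12) / L[2][2] = 3.
Step 4: L[3][3] = √(4) = 2.

L[1][1] = 4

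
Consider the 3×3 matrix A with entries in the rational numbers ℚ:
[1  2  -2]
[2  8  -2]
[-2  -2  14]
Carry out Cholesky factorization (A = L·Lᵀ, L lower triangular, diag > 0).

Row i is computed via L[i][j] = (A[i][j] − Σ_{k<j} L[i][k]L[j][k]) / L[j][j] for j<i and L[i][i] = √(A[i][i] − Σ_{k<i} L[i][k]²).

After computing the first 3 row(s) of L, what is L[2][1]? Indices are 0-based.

L[2][1] = 1

Step 1: L[0][0] = √(1) = 1.
  L[1][0] = (2) / L[0][0] = 2.
Step 2: L[1][1] = √(4) = 2.
  L[2][0] = (-2) / L[0][0] = -2.
  L[2][1] = (2) / L[1][1] = 1.
Step 3: L[2][2] = √(9) = 3.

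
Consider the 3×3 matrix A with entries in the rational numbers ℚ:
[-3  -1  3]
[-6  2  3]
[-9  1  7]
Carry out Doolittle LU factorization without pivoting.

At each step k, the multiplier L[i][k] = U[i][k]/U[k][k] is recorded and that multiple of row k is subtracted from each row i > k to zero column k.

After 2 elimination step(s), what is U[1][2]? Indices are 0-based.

Step 1: pivot at (0,0) is -3.
  row1 ← row1 − (2)·row0  ⇒  L[1][0]=2, U row1=(0, 4, -3)
  row2 ← row2 − (3)·row0  ⇒  L[2][0]=3, U row2=(0, 4, -2)
Step 2: pivot at (1,1) is 4.
  row2 ← row2 − (1)·row1  ⇒  L[2][1]=1, U row2=(0, 0, 1)

U[1][2] = -3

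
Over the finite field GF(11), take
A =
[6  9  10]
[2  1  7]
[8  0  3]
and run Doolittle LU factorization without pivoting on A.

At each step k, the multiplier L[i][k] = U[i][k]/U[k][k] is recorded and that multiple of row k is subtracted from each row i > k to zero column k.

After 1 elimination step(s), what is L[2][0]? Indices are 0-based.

k=0: U[0][0]=6
  eliminate (1,0): mult=4, new row 1: (0, 9, 0); set L[1][0]=4
  eliminate (2,0): mult=5, new row 2: (0, 10, 8); set L[2][0]=5

L[2][0] = 5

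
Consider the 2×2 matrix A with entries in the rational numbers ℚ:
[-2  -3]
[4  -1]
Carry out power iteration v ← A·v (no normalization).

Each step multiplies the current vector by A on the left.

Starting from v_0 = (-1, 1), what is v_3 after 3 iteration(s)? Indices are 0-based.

v_0 = (-1, 1).
v_1 = A·v_0 = (-1, -5).
v_2 = A·v_1 = (17, 1).
v_3 = A·v_2 = (-37, 67).

v_3 = (-37, 67)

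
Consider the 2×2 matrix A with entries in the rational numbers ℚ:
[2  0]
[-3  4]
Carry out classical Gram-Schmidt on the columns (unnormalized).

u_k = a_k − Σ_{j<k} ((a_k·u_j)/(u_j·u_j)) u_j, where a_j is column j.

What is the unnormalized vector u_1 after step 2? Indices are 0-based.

u_1 = (24/13, 16/13)

Step 1: u_0 = a_0 = (2, -3).
Step 2: u_1 = a_1 − (-12/13)·u_0 = (24/13, 16/13).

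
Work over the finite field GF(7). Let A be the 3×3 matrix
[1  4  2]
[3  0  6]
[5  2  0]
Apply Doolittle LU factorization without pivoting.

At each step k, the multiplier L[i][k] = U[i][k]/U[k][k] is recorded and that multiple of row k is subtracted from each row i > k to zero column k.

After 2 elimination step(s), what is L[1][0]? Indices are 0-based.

L[1][0] = 3

Step 1: pivot at (0,0) is 1.
  row1 ← row1 − (3)·row0  ⇒  L[1][0]=3, U row1=(0, 2, 0)
  row2 ← row2 − (5)·row0  ⇒  L[2][0]=5, U row2=(0, 3, 4)
Step 2: pivot at (1,1) is 2.
  row2 ← row2 − (5)·row1  ⇒  L[2][1]=5, U row2=(0, 0, 4)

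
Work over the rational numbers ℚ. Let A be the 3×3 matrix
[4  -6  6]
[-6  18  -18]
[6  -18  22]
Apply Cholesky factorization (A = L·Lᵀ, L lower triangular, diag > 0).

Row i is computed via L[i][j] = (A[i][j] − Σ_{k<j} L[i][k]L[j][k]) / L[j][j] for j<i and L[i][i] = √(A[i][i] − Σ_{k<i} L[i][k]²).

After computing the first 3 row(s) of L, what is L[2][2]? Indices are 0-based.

L[2][2] = 2

Step 1: L[0][0] = √(4) = 2.
  L[1][0] = (-6) / L[0][0] = -3.
Step 2: L[1][1] = √(9) = 3.
  L[2][0] = (6) / L[0][0] = 3.
  L[2][1] = (-9) / L[1][1] = -3.
Step 3: L[2][2] = √(4) = 2.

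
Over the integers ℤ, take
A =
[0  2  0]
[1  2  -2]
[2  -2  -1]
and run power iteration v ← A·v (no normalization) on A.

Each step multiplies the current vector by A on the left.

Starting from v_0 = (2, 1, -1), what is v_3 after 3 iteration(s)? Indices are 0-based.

v_3 = (16, 50, 19)

v_0 = (2, 1, -1).
v_1 = A·v_0 = (2, 6, 3).
v_2 = A·v_1 = (12, 8, -11).
v_3 = A·v_2 = (16, 50, 19).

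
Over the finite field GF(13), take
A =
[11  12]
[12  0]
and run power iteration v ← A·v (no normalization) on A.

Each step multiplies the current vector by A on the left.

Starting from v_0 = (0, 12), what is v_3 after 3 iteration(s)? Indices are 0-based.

v_3 = (5, 2)

v_0 = (0, 12).
v_1 = A·v_0 = (1, 0).
v_2 = A·v_1 = (11, 12).
v_3 = A·v_2 = (5, 2).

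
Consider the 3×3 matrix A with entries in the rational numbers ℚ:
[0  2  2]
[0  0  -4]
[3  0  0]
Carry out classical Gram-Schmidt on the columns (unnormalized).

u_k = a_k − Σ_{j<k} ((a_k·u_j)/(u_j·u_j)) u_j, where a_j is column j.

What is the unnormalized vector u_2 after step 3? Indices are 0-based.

Step 1: u_0 = a_0 = (0, 0, 3).
Step 2: u_1 = a_1 − (0)·u_0 = (2, 0, 0).
Step 3: u_2 = a_2 − (0)·u_0 − (1)·u_1 = (0, -4, 0).

u_2 = (0, -4, 0)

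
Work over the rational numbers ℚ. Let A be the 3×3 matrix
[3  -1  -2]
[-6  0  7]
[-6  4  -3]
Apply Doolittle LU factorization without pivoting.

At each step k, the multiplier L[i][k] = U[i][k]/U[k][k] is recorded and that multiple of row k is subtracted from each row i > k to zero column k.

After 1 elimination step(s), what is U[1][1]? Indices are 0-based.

U[1][1] = -2

Step 1: pivot at (0,0) is 3.
  row1 ← row1 − (-2)·row0  ⇒  L[1][0]=-2, U row1=(0, -2, 3)
  row2 ← row2 − (-2)·row0  ⇒  L[2][0]=-2, U row2=(0, 2, -7)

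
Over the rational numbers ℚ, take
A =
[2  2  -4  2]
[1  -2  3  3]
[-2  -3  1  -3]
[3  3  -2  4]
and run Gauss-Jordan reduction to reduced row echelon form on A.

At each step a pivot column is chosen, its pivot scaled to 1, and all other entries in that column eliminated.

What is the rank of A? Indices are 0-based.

rank = 4

step 1: normalize row 0 (÷2) = (1, 1, -2, 1)
  row 1: subtract 1×row0 = (0, -3, 5, 2)
  row 2: subtract -2×row0 = (0, -1, -3, -1)
  row 3: subtract 3×row0 = (0, 0, 4, 1)
step 2: normalize row 1 (÷-3) = (0, 1, -5/3, -2/3)
  row 0: subtract 1×row1 = (1, 0, -1/3, 5/3)
  row 2: subtract -1×row1 = (0, 0, -14/3, -5/3)
step 3: normalize row 2 (÷-14/3) = (0, 0, 1, 5/14)
  row 0: subtract -1/3×row2 = (1, 0, 0, 25/14)
  row 1: subtract -5/3×row2 = (0, 1, 0, -1/14)
  row 3: subtract 4×row2 = (0, 0, 0, -3/7)
step 4: normalize row 3 (÷-3/7) = (0, 0, 0, 1)
  row 0: subtract 25/14×row3 = (1, 0, 0, 0)
  row 1: subtract -1/14×row3 = (0, 1, 0, 0)
  row 2: subtract 5/14×row3 = (0, 0, 1, 0)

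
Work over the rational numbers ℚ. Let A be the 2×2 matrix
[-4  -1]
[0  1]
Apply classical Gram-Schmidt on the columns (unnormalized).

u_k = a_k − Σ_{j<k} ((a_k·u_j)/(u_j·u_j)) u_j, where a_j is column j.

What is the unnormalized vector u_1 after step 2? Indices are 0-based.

Step 1: u_0 = a_0 = (-4, 0).
Step 2: u_1 = a_1 − (1/4)·u_0 = (0, 1).

u_1 = (0, 1)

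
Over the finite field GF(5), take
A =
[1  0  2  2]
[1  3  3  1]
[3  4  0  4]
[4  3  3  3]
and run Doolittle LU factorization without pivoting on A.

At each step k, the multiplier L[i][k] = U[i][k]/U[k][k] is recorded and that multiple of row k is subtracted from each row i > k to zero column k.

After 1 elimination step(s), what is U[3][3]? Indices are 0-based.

U[3][3] = 0

[col 0] pivot 1
  R1 -= 1*R0 → (0, 3, 1, 4)  (L[1][0] := 1)
  R2 -= 3*R0 → (0, 4, 4, 3)  (L[2][0] := 3)
  R3 -= 4*R0 → (0, 3, 0, 0)  (L[3][0] := 4)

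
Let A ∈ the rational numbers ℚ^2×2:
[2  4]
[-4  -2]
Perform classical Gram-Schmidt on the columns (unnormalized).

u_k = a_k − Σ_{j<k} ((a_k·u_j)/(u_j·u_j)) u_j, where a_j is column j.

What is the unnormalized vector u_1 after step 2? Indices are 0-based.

u_1 = (12/5, 6/5)

Step 1: u_0 = a_0 = (2, -4).
Step 2: u_1 = a_1 − (4/5)·u_0 = (12/5, 6/5).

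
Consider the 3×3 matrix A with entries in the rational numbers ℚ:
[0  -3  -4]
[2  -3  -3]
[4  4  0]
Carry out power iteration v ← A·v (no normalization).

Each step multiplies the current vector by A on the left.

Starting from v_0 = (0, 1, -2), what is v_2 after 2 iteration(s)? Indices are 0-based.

v_0 = (0, 1, -2).
v_1 = A·v_0 = (5, 3, 4).
v_2 = A·v_1 = (-25, -11, 32).

v_2 = (-25, -11, 32)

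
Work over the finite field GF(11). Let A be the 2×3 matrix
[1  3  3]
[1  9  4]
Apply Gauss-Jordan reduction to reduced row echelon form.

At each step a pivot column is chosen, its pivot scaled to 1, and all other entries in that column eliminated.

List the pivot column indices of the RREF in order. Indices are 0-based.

[1] R0 /= 1  ⇒  (1, 3, 3)
     R1 -= 1·R0  ⇒  (0, 6, 1)
[2] R1 /= 6  ⇒  (0, 1, 2)
     R0 -= 3·R1  ⇒  (1, 0, 8)

pivot columns: 0, 1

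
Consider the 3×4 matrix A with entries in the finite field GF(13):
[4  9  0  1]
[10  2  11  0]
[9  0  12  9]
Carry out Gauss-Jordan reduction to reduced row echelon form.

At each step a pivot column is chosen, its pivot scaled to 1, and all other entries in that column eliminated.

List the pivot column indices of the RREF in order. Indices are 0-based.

step 1: normalize row 0 (÷4) = (1, 12, 0, 10)
  row 1: subtract 10×row0 = (0, 12, 11, 4)
  row 2: subtract 9×row0 = (0, 9, 12, 10)
step 2: normalize row 1 (÷12) = (0, 1, 2, 9)
  row 0: subtract 12×row1 = (1, 0, 2, 6)
  row 2: subtract 9×row1 = (0, 0, 7, 7)
step 3: normalize row 2 (÷7) = (0, 0, 1, 1)
  row 0: subtract 2×row2 = (1, 0, 0, 4)
  row 1: subtract 2×row2 = (0, 1, 0, 7)

pivot columns: 0, 1, 2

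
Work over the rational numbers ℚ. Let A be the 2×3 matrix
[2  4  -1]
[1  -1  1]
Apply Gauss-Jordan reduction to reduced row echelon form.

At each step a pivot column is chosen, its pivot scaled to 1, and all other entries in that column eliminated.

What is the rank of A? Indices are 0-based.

step 1: normalize row 0 (÷2) = (1, 2, -1/2)
  row 1: subtract 1×row0 = (0, -3, 3/2)
step 2: normalize row 1 (÷-3) = (0, 1, -1/2)
  row 0: subtract 2×row1 = (1, 0, 1/2)

rank = 2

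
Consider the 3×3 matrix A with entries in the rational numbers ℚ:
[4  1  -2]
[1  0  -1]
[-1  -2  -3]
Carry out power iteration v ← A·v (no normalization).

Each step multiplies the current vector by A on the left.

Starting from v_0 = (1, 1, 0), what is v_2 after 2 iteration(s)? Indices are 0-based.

v_0 = (1, 1, 0).
v_1 = A·v_0 = (5, 1, -3).
v_2 = A·v_1 = (27, 8, 2).

v_2 = (27, 8, 2)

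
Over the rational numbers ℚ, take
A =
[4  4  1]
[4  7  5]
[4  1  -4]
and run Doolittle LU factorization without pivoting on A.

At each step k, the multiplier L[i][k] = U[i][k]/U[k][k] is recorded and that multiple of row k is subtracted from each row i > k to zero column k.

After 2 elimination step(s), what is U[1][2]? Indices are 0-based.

U[1][2] = 4

Step 1: pivot at (0,0) is 4.
  row1 ← row1 − (1)·row0  ⇒  L[1][0]=1, U row1=(0, 3, 4)
  row2 ← row2 − (1)·row0  ⇒  L[2][0]=1, U row2=(0, -3, -5)
Step 2: pivot at (1,1) is 3.
  row2 ← row2 − (-1)·row1  ⇒  L[2][1]=-1, U row2=(0, 0, -1)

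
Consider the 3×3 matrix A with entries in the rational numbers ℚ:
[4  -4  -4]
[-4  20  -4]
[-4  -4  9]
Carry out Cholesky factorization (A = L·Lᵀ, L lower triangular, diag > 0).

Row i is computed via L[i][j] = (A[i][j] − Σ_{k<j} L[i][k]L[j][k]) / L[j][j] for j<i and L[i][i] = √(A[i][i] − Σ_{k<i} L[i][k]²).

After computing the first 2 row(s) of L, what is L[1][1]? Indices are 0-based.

Step 1: L[0][0] = √(4) = 2.
  L[1][0] = (-4) / L[0][0] = -2.
Step 2: L[1][1] = √(16) = 4.

L[1][1] = 4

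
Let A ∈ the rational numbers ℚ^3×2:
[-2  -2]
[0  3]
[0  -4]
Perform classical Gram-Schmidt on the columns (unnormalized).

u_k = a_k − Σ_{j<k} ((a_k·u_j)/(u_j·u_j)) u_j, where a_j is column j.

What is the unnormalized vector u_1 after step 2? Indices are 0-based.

Step 1: u_0 = a_0 = (-2, 0, 0).
Step 2: u_1 = a_1 − (1)·u_0 = (0, 3, -4).

u_1 = (0, 3, -4)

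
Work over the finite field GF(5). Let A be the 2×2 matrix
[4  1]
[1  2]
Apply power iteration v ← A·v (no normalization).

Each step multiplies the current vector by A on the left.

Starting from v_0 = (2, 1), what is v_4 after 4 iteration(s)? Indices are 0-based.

v_0 = (2, 1).
v_1 = A·v_0 = (4, 4).
v_2 = A·v_1 = (0, 2).
v_3 = A·v_2 = (2, 4).
v_4 = A·v_3 = (2, 0).

v_4 = (2, 0)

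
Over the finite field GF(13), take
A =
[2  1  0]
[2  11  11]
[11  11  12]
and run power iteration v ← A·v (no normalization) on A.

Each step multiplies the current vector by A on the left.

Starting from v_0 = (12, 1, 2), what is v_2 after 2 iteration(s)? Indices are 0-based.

v_2 = (3, 5, 7)

v_0 = (12, 1, 2).
v_1 = A·v_0 = (12, 5, 11).
v_2 = A·v_1 = (3, 5, 7).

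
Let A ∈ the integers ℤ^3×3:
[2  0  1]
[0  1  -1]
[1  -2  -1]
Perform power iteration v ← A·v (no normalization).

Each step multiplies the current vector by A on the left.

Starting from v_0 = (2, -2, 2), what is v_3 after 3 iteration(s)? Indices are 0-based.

v_0 = (2, -2, 2).
v_1 = A·v_0 = (6, -4, 4).
v_2 = A·v_1 = (16, -8, 10).
v_3 = A·v_2 = (42, -18, 22).

v_3 = (42, -18, 22)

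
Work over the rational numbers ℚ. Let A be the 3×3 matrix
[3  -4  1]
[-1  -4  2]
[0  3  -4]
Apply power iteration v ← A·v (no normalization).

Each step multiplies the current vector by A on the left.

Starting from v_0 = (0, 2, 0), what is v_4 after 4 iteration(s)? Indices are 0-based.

v_0 = (0, 2, 0).
v_1 = A·v_0 = (-8, -8, 6).
v_2 = A·v_1 = (14, 52, -48).
v_3 = A·v_2 = (-214, -318, 348).
v_4 = A·v_3 = (978, 2182, -2346).

v_4 = (978, 2182, -2346)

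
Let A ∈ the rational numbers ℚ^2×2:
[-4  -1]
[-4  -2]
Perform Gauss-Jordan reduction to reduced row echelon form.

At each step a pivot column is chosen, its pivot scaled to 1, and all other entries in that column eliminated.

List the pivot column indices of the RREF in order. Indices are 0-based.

pivot(0,0)=-4: scale R0 → (1, 1/4)
  clear (1,0): R1 −= (-4)R0 → (0, -1)
pivot(1,1)=-1: scale R1 → (0, 1)
  clear (0,1): R0 −= (1/4)R1 → (1, 0)

pivot columns: 0, 1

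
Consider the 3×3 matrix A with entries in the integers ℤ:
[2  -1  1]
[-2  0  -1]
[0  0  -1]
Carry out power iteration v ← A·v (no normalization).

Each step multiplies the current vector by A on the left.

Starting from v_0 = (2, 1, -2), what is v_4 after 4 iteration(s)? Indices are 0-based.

v_4 = (40, -30, -2)

v_0 = (2, 1, -2).
v_1 = A·v_0 = (1, -2, 2).
v_2 = A·v_1 = (6, -4, -2).
v_3 = A·v_2 = (14, -10, 2).
v_4 = A·v_3 = (40, -30, -2).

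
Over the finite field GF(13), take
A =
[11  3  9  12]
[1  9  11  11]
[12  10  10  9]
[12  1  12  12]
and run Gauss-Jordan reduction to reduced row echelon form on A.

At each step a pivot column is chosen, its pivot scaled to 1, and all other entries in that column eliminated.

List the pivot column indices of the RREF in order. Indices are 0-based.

pivot columns: 0, 1, 2, 3

[1] R0 /= 11  ⇒  (1, 5, 2, 7)
     R1 -= 1·R0  ⇒  (0, 4, 9, 4)
     R2 -= 12·R0  ⇒  (0, 2, 12, 3)
     R3 -= 12·R0  ⇒  (0, 6, 1, 6)
[2] R1 /= 4  ⇒  (0, 1, 12, 1)
     R0 -= 5·R1  ⇒  (1, 0, 7, 2)
     R2 -= 2·R1  ⇒  (0, 0, 1, 1)
     R3 -= 6·R1  ⇒  (0, 0, 7, 0)
[3] R2 /= 1  ⇒  (0, 0, 1, 1)
     R0 -= 7·R2  ⇒  (1, 0, 0, 8)
     R1 -= 12·R2  ⇒  (0, 1, 0, 2)
     R3 -= 7·R2  ⇒  (0, 0, 0, 6)
[4] R3 /= 6  ⇒  (0, 0, 0, 1)
     R0 -= 8·R3  ⇒  (1, 0, 0, 0)
     R1 -= 2·R3  ⇒  (0, 1, 0, 0)
     R2 -= 1·R3  ⇒  (0, 0, 1, 0)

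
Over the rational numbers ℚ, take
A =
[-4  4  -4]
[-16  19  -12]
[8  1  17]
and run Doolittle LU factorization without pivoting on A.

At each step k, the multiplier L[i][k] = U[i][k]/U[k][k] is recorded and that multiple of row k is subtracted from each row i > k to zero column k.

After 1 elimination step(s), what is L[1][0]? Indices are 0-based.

L[1][0] = 4

[col 0] pivot -4
  R1 -= 4*R0 → (0, 3, 4)  (L[1][0] := 4)
  R2 -= -2*R0 → (0, 9, 9)  (L[2][0] := -2)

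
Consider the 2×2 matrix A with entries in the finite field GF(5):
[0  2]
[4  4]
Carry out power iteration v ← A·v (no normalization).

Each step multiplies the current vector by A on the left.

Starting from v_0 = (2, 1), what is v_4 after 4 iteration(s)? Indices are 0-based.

v_4 = (0, 3)

v_0 = (2, 1).
v_1 = A·v_0 = (2, 2).
v_2 = A·v_1 = (4, 1).
v_3 = A·v_2 = (2, 0).
v_4 = A·v_3 = (0, 3).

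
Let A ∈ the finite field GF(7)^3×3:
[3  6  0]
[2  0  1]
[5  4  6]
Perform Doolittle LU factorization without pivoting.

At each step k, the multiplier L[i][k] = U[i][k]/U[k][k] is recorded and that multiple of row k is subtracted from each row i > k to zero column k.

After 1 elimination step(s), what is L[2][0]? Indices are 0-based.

L[2][0] = 4

Step 1: pivot at (0,0) is 3.
  row1 ← row1 − (3)·row0  ⇒  L[1][0]=3, U row1=(0, 3, 1)
  row2 ← row2 − (4)·row0  ⇒  L[2][0]=4, U row2=(0, 1, 6)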